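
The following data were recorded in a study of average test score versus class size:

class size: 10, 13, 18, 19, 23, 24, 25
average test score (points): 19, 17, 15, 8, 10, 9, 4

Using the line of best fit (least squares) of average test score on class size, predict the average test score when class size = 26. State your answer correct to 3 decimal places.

5.582

n = 7, Σx = 132, Σy = 82, Σxy = 1379, Σx² = 2684
Sxx = Σx² − (Σx)²/n = 2684 − 2489.142857 = 194.857143
Sxy = Σxy − (Σx)(Σy)/n = 1379 − 1546.285714 = -167.285714
b = Sxy/Sxx = -167.285714/194.857143 = -0.858504
a = ȳ − b·x̄ = 11.714286 − (-0.858504)·18.857143 = 27.903226
ŷ(26) = a + b·26 = 27.903226 + (-0.858504)·26 = 5.582111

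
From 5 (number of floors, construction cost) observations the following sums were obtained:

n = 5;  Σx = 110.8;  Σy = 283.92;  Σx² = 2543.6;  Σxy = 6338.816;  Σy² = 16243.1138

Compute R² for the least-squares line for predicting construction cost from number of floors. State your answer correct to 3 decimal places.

Sxx = Σx² − (Σx)²/n = 2543.6 − 2455.328 = 88.272
Sxy = Σxy − (Σx)(Σy)/n = 6338.816 − 6291.6672 = 47.1488
Syy = Σy² − (Σy)²/n = 16243.1138 − 16122.11328 = 121.00052
R² = Sxy²/(Sxx·Syy) = (47.1488)²/(88.272·121.00052) = 0.208128

0.208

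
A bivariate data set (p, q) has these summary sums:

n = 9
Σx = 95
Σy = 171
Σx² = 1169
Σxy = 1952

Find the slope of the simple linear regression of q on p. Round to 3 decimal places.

Sxx = Σx² − (Σx)²/n = 1169 − 1002.777778 = 166.222222
Sxy = Σxy − (Σx)(Σy)/n = 1952 − 1805 = 147
b = Sxy/Sxx = 147/166.222222 = 0.884358

0.884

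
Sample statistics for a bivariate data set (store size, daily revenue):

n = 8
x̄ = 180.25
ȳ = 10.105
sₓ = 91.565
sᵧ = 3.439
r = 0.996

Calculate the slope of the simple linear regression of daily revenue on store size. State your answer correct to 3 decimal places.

b = r · sᵧ/sₓ = 0.996 · 3.439/91.565 = 0.037408

0.037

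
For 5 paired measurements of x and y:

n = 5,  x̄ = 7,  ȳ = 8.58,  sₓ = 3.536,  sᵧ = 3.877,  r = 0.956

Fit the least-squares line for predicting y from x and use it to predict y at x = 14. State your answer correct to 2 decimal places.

15.92

b = r · sᵧ/sₓ = 0.956 · 3.877/3.536 = 1.048193
a = ȳ − b·x̄ = 8.58 − 1.048193·7 = 1.242646
ŷ(14) = a + b·14 = 1.242646 + 1.048193·14 = 15.917354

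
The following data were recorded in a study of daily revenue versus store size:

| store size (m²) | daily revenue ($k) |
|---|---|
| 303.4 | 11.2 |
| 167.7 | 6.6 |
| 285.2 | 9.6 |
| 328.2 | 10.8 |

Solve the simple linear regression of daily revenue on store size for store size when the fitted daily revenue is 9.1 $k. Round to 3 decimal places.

255.239

n = 4, Σx = 1084.5, Σy = 38.2, Σxy = 10787.38, Σx² = 309229.13
Sxx = Σx² − (Σx)²/n = 309229.13 − 294035.0625 = 15194.0675
Sxy = Σxy − (Σx)(Σy)/n = 10787.38 − 10356.975 = 430.405
b = Sxy/Sxx = 430.405/15194.0675 = 0.028327
a = ȳ − b·x̄ = 9.55 − 0.028327·271.125 = 1.869795
Set a + b·x = 9.1: x = (9.1 − 1.869795) / 0.028327 = 255.239194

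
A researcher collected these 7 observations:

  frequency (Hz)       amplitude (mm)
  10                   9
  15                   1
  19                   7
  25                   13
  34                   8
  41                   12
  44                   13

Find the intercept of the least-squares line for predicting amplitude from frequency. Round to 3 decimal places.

3.628

n = 7, Σx = 188, Σy = 63, Σxy = 1899, Σx² = 6084
Sxx = Σx² − (Σx)²/n = 6084 − 5049.142857 = 1034.857143
Sxy = Σxy − (Σx)(Σy)/n = 1899 − 1692 = 207
b = Sxy/Sxx = 207/1034.857143 = 0.200028
a = ȳ − b·x̄ = 9 − 0.200028·26.857143 = 3.627830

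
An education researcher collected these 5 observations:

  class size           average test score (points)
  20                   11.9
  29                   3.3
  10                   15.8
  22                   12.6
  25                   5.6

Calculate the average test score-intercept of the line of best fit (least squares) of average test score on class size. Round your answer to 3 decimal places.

n = 5, Σx = 106, Σy = 49.2, Σxy = 908.9, Σx² = 2450
Sxx = Σx² − (Σx)²/n = 2450 − 2247.2 = 202.8
Sxy = Σxy − (Σx)(Σy)/n = 908.9 − 1043.04 = -134.14
b = Sxy/Sxx = -134.14/202.8 = -0.661440
a = ȳ − b·x̄ = 9.84 − (-0.661440)·21.2 = 23.862525

23.863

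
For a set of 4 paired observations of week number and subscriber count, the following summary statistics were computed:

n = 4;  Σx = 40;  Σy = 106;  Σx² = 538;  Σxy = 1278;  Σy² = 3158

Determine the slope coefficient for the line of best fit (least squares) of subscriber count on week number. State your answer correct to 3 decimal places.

1.580

Sxx = Σx² − (Σx)²/n = 538 − 400 = 138
Sxy = Σxy − (Σx)(Σy)/n = 1278 − 1060 = 218
b = Sxy/Sxx = 218/138 = 1.579710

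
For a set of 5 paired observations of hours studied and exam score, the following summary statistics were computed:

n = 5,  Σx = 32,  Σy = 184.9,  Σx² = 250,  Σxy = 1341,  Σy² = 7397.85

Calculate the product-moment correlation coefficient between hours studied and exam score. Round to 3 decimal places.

0.991

Sxx = Σx² − (Σx)²/n = 250 − 204.8 = 45.2
Sxy = Σxy − (Σx)(Σy)/n = 1341 − 1183.36 = 157.64
Syy = Σy² − (Σy)²/n = 7397.85 − 6837.602 = 560.248
r = Sxy/√(Sxx·Syy) = 157.64/√(25323.2096) = 157.64/159.132679 = 0.990620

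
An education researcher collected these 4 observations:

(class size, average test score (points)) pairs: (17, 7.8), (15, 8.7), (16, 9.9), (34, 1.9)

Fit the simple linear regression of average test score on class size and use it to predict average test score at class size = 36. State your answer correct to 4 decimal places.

1.1249

n = 4, Σx = 82, Σy = 28.3, Σxy = 486.1, Σx² = 1926
Sxx = Σx² − (Σx)²/n = 1926 − 1681 = 245
Sxy = Σxy − (Σx)(Σy)/n = 486.1 − 580.15 = -94.05
b = Sxy/Sxx = -94.05/245 = -0.383878
a = ȳ − b·x̄ = 7.075 − (-0.383878)·20.5 = 14.944490
ŷ(36) = a + b·36 = 14.944490 + (-0.383878)·36 = 1.124898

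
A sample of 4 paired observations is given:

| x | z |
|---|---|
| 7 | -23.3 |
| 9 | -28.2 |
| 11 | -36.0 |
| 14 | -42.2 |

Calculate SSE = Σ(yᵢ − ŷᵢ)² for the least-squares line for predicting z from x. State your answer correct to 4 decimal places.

n = 4, Σx = 41, Σy = -129.7, Σxy = -1403.7, Σx² = 447, Σy² = 4414.97
Sxx = Σx² − (Σx)²/n = 447 − 420.25 = 26.75
Sxy = Σxy − (Σx)(Σy)/n = -1403.7 − (-1329.425) = -74.275
Syy = Σy² − (Σy)²/n = 4414.97 − 4205.5225 = 209.4475
b = Sxy/Sxx = -74.275/26.75 = -2.776636
SSE = Syy − b·Sxy = 209.4475 − (-2.776636)·(-74.275) = 3.212897

3.2129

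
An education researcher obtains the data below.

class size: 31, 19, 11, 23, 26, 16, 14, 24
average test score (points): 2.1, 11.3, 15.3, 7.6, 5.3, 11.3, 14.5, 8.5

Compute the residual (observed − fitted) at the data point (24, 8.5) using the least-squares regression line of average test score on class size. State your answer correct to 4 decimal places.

n = 8, Σx = 164, Σy = 75.9, Σxy = 1348.5, Σx² = 3676
Sxx = Σx² − (Σx)²/n = 3676 − 3362 = 314
Sxy = Σxy − (Σx)(Σy)/n = 1348.5 − 1555.95 = -207.45
b = Sxy/Sxx = -207.45/314 = -0.660669
a = ȳ − b·x̄ = 9.4875 − (-0.660669)·20.5 = 23.031210
ŷ(24) = 23.031210 + (-0.660669)·24 = 7.175159
residual = y − ŷ = 8.5 − 7.175159 = 1.324841

1.3248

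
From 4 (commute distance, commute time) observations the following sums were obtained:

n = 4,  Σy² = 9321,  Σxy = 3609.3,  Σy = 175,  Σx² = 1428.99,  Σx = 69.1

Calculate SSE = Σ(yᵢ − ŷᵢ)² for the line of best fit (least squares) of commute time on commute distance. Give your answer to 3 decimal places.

Sxx = Σx² − (Σx)²/n = 1428.99 − 1193.7025 = 235.2875
Sxy = Σxy − (Σx)(Σy)/n = 3609.3 − 3023.125 = 586.175
Syy = Σy² − (Σy)²/n = 9321 − 7656.25 = 1664.75
b = Sxy/Sxx = 586.175/235.2875 = 2.491314
SSE = Syy − b·Sxy = 1664.75 − 2.491314·586.175 = 204.404123

204.404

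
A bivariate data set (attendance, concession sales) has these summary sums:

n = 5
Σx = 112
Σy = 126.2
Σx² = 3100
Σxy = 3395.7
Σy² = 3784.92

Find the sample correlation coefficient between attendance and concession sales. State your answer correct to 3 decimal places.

Sxx = Σx² − (Σx)²/n = 3100 − 2508.8 = 591.2
Sxy = Σxy − (Σx)(Σy)/n = 3395.7 − 2826.88 = 568.82
Syy = Σy² − (Σy)²/n = 3784.92 − 3185.288 = 599.632
r = Sxy/√(Sxx·Syy) = 568.82/√(354502.4384) = 568.82/595.401074 = 0.955356

0.955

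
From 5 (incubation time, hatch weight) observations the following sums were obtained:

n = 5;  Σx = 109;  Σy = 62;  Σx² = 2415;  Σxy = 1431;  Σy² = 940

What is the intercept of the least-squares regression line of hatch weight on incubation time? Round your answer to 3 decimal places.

-32.211

Sxx = Σx² − (Σx)²/n = 2415 − 2376.2 = 38.8
Sxy = Σxy − (Σx)(Σy)/n = 1431 − 1351.6 = 79.4
b = Sxy/Sxx = 79.4/38.8 = 2.046392
a = ȳ − b·x̄ = 12.4 − 2.046392·21.8 = -32.211340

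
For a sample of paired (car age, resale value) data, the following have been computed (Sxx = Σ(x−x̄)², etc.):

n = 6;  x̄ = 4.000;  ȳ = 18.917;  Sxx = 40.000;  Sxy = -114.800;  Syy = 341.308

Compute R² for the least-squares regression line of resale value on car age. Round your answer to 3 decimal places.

0.965

R² = Sxy²/(Sxx·Syy) = (-114.8)²/(40·341.308) = 0.965333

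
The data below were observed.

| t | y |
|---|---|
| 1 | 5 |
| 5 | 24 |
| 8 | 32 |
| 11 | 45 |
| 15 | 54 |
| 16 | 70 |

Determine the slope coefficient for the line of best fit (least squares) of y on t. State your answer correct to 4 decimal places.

n = 6, Σx = 56, Σy = 230, Σxy = 2806, Σx² = 692
Sxx = Σx² − (Σx)²/n = 692 − 522.666667 = 169.333333
Sxy = Σxy − (Σx)(Σy)/n = 2806 − 2146.666667 = 659.333333
b = Sxy/Sxx = 659.333333/169.333333 = 3.893701

3.8937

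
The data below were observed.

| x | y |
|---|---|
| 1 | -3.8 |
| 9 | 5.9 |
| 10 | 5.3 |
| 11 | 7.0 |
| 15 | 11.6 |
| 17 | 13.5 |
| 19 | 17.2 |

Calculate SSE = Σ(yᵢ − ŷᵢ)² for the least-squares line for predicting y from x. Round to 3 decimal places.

2.750

n = 7, Σx = 82, Σy = 56.7, Σxy = 909.6, Σx² = 1178, Σy² = 738.99
Sxx = Σx² − (Σx)²/n = 1178 − 960.571429 = 217.428571
Sxy = Σxy − (Σx)(Σy)/n = 909.6 − 664.2 = 245.4
Syy = Σy² − (Σy)²/n = 738.99 − 459.27 = 279.72
b = Sxy/Sxx = 245.4/217.428571 = 1.128647
SSE = Syy − b·Sxy = 279.72 − 1.128647·245.4 = 2.750145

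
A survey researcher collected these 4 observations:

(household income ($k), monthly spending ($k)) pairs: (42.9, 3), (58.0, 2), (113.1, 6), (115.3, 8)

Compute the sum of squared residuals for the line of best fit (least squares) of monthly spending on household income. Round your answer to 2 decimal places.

n = 4, Σx = 329.3, Σy = 19, Σxy = 1845.7, Σx² = 31290.11, Σy² = 113
Sxx = Σx² − (Σx)²/n = 31290.11 − 27109.6225 = 4180.4875
Sxy = Σxy − (Σx)(Σy)/n = 1845.7 − 1564.175 = 281.525
Syy = Σy² − (Σy)²/n = 113 − 90.25 = 22.75
b = Sxy/Sxx = 281.525/4180.4875 = 0.067343
SSE = Syy − b·Sxy = 22.75 − 0.067343·281.525 = 3.791368

3.79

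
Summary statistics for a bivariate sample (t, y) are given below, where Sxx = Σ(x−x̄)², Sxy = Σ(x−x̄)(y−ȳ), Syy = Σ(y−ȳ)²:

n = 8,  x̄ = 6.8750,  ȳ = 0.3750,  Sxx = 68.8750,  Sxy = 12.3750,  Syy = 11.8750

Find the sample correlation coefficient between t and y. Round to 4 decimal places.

0.4327

r = Sxy/√(Sxx·Syy) = 12.375/√(817.890625) = 12.375/28.598787 = 0.432711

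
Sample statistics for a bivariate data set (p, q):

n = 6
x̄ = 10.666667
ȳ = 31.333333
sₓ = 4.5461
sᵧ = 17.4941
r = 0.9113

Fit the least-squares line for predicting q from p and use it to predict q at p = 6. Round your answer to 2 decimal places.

14.97

b = r · sᵧ/sₓ = 0.9113 · 17.4941/4.5461 = 3.506824
a = ȳ − b·x̄ = 31.333333 − 3.506824·10.666667 = -6.072793
ŷ(6) = a + b·6 = -6.072793 + 3.506824·6 = 14.968152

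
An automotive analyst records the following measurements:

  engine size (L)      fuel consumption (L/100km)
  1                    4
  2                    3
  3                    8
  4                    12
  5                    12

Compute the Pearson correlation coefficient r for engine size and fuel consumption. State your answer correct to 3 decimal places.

n = 5, Σx = 15, Σy = 39, Σxy = 142, Σx² = 55, Σy² = 377
Sxx = Σx² − (Σx)²/n = 55 − 45 = 10
Sxy = Σxy − (Σx)(Σy)/n = 142 − 117 = 25
Syy = Σy² − (Σy)²/n = 377 − 304.2 = 72.8
r = Sxy/√(Sxx·Syy) = 25/√(728) = 25/26.981475 = 0.926562

0.927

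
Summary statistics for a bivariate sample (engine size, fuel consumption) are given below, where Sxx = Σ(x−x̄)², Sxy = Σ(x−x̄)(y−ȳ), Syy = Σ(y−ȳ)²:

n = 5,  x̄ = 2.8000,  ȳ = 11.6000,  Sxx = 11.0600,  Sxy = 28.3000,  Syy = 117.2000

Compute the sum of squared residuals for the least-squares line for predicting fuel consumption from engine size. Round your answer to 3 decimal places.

b = Sxy/Sxx = 28.3/11.06 = 2.558770
SSE = Syy − b·Sxy = 117.2 − 2.558770·28.3 = 44.786799

44.787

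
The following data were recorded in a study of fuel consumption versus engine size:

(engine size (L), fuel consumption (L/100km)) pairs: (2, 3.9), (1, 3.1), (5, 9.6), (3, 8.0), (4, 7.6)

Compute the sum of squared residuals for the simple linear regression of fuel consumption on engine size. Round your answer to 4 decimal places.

n = 5, Σx = 15, Σy = 32.2, Σxy = 113.3, Σx² = 55, Σy² = 238.74
Sxx = Σx² − (Σx)²/n = 55 − 45 = 10
Sxy = Σxy − (Σx)(Σy)/n = 113.3 − 96.6 = 16.7
Syy = Σy² − (Σy)²/n = 238.74 − 207.368 = 31.372
b = Sxy/Sxx = 16.7/10 = 1.67
SSE = Syy − b·Sxy = 31.372 − 1.67·16.7 = 3.483

3.4830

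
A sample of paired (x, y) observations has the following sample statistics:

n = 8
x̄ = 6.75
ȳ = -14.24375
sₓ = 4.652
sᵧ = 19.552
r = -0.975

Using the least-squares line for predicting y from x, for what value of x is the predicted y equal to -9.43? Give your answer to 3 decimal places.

b = r · sᵧ/sₓ = -0.975 · 19.552/4.652 = -4.097850
a = ȳ − b·x̄ = -14.24375 − (-4.097850)·6.75 = 13.416740
Set a + b·x = -9.43: x = (-9.43 − 13.416740) / (-4.097850) = 5.575299

5.575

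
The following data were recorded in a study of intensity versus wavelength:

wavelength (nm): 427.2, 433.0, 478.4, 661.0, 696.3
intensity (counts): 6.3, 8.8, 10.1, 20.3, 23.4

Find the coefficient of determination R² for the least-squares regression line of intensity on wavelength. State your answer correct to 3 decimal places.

0.987

n = 5, Σx = 2695.9, Σy = 68.9, Σxy = 41045.32, Σx² = 1520610.09, Σy² = 1178.79
Sxx = Σx² − (Σx)²/n = 1520610.09 − 1453575.362 = 67034.728
Sxy = Σxy − (Σx)(Σy)/n = 41045.32 − 37149.502 = 3895.818
Syy = Σy² − (Σy)²/n = 1178.79 − 949.442 = 229.348
R² = Sxy²/(Sxx·Syy) = (3895.818)²/(67034.728·229.348) = 0.987194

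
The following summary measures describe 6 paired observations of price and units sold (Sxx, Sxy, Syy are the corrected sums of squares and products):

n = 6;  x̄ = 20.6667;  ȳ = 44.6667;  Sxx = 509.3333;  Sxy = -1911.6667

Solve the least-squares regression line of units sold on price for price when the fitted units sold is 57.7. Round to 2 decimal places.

b = Sxy/Sxx = -1911.6667/509.3333 = -3.753273
a = ȳ − b·x̄ = 44.6667 − (-3.753273)·20.6667 = 122.234458
Set a + b·x = 57.7: x = (57.7 − 122.234458) / (-3.753273) = 17.194184

17.19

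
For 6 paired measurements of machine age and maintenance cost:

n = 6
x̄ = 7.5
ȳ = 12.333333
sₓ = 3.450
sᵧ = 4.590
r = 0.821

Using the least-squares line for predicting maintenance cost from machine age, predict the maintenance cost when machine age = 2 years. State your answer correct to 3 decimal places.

b = r · sᵧ/sₓ = 0.821 · 4.59/3.45 = 1.092287
a = ȳ − b·x̄ = 12.333333 − 1.092287·7.5 = 4.141181
ŷ(2) = a + b·2 = 4.141181 + 1.092287·2 = 6.325755

6.326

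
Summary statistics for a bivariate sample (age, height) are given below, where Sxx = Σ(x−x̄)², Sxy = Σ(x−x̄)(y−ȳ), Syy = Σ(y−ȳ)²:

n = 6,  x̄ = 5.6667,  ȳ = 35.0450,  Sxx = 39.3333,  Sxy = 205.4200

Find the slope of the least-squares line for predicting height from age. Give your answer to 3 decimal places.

5.223

b = Sxy/Sxx = 205.42/39.3333 = 5.222547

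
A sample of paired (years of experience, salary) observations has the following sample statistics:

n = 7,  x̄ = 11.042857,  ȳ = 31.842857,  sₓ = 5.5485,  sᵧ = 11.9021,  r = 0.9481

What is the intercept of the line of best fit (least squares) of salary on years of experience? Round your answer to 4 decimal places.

9.3842

b = r · sᵧ/sₓ = 0.9481 · 11.9021/5.5485 = 2.033771
a = ȳ − b·x̄ = 31.842857 − 2.033771·11.042857 = 9.384209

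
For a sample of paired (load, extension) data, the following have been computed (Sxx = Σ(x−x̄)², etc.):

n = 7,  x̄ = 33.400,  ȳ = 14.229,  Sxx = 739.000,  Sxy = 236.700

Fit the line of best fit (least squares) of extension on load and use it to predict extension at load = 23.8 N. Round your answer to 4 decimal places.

b = Sxy/Sxx = 236.7/739 = 0.320298
a = ȳ − b·x̄ = 14.229 − 0.320298·33.4 = 3.531057
ŷ(23.8) = a + b·23.8 = 3.531057 + 0.320298·23.8 = 11.154142

11.1541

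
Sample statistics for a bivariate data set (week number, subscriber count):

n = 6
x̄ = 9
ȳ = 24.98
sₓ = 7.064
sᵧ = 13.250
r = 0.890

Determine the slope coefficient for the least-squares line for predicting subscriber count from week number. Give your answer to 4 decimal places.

1.6694

b = r · sᵧ/sₓ = 0.89 · 13.25/7.064 = 1.669380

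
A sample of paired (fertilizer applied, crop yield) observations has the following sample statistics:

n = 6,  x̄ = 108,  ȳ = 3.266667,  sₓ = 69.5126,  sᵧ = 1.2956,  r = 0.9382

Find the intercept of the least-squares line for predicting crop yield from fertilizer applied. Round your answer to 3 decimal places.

1.378

b = r · sᵧ/sₓ = 0.9382 · 1.2956/69.5126 = 0.017486
a = ȳ − b·x̄ = 3.266667 − 0.017486·108 = 1.378125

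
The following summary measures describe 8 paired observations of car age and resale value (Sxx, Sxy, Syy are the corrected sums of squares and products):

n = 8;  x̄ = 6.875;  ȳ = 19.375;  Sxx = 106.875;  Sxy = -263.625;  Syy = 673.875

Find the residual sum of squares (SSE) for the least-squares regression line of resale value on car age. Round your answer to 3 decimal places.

b = Sxy/Sxx = -263.625/106.875 = -2.466667
SSE = Syy − b·Sxy = 673.875 − (-2.466667)·(-263.625) = 23.6

23.600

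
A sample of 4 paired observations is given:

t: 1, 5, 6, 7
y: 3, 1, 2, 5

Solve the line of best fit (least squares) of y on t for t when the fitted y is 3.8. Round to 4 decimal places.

12.6727

n = 4, Σx = 19, Σy = 11, Σxy = 55, Σx² = 111
Sxx = Σx² − (Σx)²/n = 111 − 90.25 = 20.75
Sxy = Σxy − (Σx)(Σy)/n = 55 − 52.25 = 2.75
b = Sxy/Sxx = 2.75/20.75 = 0.132530
a = ȳ − b·x̄ = 2.75 − 0.132530·4.75 = 2.120482
Set a + b·x = 3.8: x = (3.8 − 2.120482) / 0.132530 = 12.672727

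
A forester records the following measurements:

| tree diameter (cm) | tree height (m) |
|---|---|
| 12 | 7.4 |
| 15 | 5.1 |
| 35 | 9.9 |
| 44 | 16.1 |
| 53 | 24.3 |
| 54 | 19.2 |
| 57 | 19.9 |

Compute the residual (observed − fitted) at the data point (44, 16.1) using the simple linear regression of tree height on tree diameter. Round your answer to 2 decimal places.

-0.40

n = 7, Σx = 270, Σy = 101.9, Σxy = 4679.2, Σx² = 12504
Sxx = Σx² − (Σx)²/n = 12504 − 10414.285714 = 2089.714286
Sxy = Σxy − (Σx)(Σy)/n = 4679.2 − 3930.428571 = 748.771429
b = Sxy/Sxx = 748.771429/2089.714286 = 0.358313
a = ȳ − b·x̄ = 14.557143 − 0.358313·38.571429 = 0.736505
ŷ(44) = 0.736505 + 0.358313·44 = 16.502270
residual = y − ŷ = 16.1 − 16.502270 = -0.402270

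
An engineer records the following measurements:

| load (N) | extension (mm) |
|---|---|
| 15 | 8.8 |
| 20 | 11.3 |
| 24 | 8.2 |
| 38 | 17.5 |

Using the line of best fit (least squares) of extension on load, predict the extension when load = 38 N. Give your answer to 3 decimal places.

16.577

n = 4, Σx = 97, Σy = 45.8, Σxy = 1219.8, Σx² = 2645
Sxx = Σx² − (Σx)²/n = 2645 − 2352.25 = 292.75
Sxy = Σxy − (Σx)(Σy)/n = 1219.8 − 1110.65 = 109.15
b = Sxy/Sxx = 109.15/292.75 = 0.372844
a = ȳ − b·x̄ = 11.45 − 0.372844·24.25 = 2.408540
ŷ(38) = a + b·38 = 2.408540 + 0.372844·38 = 16.576601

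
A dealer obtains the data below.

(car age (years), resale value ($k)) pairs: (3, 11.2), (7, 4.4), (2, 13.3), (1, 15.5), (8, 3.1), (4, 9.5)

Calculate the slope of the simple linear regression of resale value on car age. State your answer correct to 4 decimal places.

n = 6, Σx = 25, Σy = 57, Σxy = 169.3, Σx² = 143
Sxx = Σx² − (Σx)²/n = 143 − 104.166667 = 38.833333
Sxy = Σxy − (Σx)(Σy)/n = 169.3 − 237.5 = -68.2
b = Sxy/Sxx = -68.2/38.833333 = -1.756223

-1.7562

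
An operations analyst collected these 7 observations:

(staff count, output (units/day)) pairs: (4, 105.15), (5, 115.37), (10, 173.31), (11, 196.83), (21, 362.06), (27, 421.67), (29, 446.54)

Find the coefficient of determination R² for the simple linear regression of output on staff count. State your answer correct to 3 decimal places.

0.995

n = 7, Σx = 107, Σy = 1820.93, Σxy = 36833.69, Σx² = 2273, Σy² = 601436.1685
Sxx = Σx² − (Σx)²/n = 2273 − 1635.571429 = 637.428571
Sxy = Σxy − (Σx)(Σy)/n = 36833.69 − 27834.215714 = 8999.474286
Syy = Σy² − (Σy)²/n = 601436.1685 − 473683.723557 = 127752.444943
R² = Sxy²/(Sxx·Syy) = (8999.474286)²/(637.428571·127752.444943) = 0.994566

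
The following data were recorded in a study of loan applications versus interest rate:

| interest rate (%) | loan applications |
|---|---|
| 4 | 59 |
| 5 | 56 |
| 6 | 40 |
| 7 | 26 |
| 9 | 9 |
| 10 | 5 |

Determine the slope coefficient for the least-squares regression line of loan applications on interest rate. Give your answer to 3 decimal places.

n = 6, Σx = 41, Σy = 195, Σxy = 1069, Σx² = 307
Sxx = Σx² − (Σx)²/n = 307 − 280.166667 = 26.833333
Sxy = Σxy − (Σx)(Σy)/n = 1069 − 1332.5 = -263.5
b = Sxy/Sxx = -263.5/26.833333 = -9.819876

-9.820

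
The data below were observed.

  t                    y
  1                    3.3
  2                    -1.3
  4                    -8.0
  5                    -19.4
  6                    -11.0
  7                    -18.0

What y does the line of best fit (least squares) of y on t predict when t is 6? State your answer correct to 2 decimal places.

-15.46

n = 6, Σx = 25, Σy = -54.4, Σxy = -320.3, Σx² = 131
Sxx = Σx² − (Σx)²/n = 131 − 104.166667 = 26.833333
Sxy = Σxy − (Σx)(Σy)/n = -320.3 − (-226.666667) = -93.633333
b = Sxy/Sxx = -93.633333/26.833333 = -3.489441
a = ȳ − b·x̄ = -9.066667 − (-3.489441)·4.166667 = 5.472671
ŷ(6) = a + b·6 = 5.472671 + (-3.489441)·6 = -15.463975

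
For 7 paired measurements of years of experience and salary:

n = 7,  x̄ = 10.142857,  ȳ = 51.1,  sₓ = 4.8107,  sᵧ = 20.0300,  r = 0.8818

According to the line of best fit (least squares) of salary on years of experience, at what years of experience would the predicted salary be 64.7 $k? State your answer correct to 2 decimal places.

13.85

b = r · sᵧ/sₓ = 0.8818 · 20.03/4.8107 = 3.671494
a = ȳ − b·x̄ = 51.1 − 3.671494·10.142857 = 13.860566
Set a + b·x = 64.7: x = (64.7 − 13.860566) / 3.671494 = 13.847072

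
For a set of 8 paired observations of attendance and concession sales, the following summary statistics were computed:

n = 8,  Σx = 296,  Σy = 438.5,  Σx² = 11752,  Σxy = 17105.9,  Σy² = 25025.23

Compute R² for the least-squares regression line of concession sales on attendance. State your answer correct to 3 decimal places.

0.981

Sxx = Σx² − (Σx)²/n = 11752 − 10952 = 800
Sxy = Σxy − (Σx)(Σy)/n = 17105.9 − 16224.5 = 881.4
Syy = Σy² − (Σy)²/n = 25025.23 − 24035.28125 = 989.94875
R² = Sxy²/(Sxx·Syy) = (881.4)²/(800·989.94875) = 0.980942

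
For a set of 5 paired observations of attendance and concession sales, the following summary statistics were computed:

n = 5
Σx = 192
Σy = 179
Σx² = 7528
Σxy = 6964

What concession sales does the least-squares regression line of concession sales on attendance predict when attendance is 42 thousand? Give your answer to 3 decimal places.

37.897

Sxx = Σx² − (Σx)²/n = 7528 − 7372.8 = 155.2
Sxy = Σxy − (Σx)(Σy)/n = 6964 − 6873.6 = 90.4
b = Sxy/Sxx = 90.4/155.2 = 0.582474
a = ȳ − b·x̄ = 35.8 − 0.582474·38.4 = 13.432990
ŷ(42) = a + b·42 = 13.432990 + 0.582474·42 = 37.896907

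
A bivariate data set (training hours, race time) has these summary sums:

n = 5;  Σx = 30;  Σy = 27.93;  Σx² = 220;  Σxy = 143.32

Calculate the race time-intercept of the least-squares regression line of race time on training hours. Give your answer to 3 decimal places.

9.225

Sxx = Σx² − (Σx)²/n = 220 − 180 = 40
Sxy = Σxy − (Σx)(Σy)/n = 143.32 − 167.58 = -24.26
b = Sxy/Sxx = -24.26/40 = -0.6065
a = ȳ − b·x̄ = 5.586 − (-0.6065)·6 = 9.225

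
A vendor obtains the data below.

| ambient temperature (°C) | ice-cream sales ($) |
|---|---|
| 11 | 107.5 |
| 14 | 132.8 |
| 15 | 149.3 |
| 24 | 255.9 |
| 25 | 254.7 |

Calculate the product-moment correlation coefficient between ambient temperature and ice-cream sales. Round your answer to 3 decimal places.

n = 5, Σx = 89, Σy = 900.2, Σxy = 17790.3, Σx² = 1743, Σy² = 181839.48
Sxx = Σx² − (Σx)²/n = 1743 − 1584.2 = 158.8
Sxy = Σxy − (Σx)(Σy)/n = 17790.3 − 16023.56 = 1766.74
Syy = Σy² − (Σy)²/n = 181839.48 − 162072.008 = 19767.472
r = Sxy/√(Sxx·Syy) = 1766.74/√(3139074.5536) = 1766.74/1771.743366 = 0.997176

0.997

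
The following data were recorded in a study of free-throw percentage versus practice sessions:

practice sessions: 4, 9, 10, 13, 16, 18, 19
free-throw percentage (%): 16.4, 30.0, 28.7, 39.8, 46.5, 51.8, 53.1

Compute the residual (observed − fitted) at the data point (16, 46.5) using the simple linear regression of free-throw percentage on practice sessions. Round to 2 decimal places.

0.23

n = 7, Σx = 89, Σy = 266.3, Σxy = 3825.3, Σx² = 1307
Sxx = Σx² − (Σx)²/n = 1307 − 1131.571429 = 175.428571
Sxy = Σxy − (Σx)(Σy)/n = 3825.3 − 3385.814286 = 439.485714
b = Sxy/Sxx = 439.485714/175.428571 = 2.505212
a = ȳ − b·x̄ = 38.042857 − 2.505212·12.714286 = 6.190879
ŷ(16) = 6.190879 + 2.505212·16 = 46.274267
residual = y − ŷ = 46.5 − 46.274267 = 0.225733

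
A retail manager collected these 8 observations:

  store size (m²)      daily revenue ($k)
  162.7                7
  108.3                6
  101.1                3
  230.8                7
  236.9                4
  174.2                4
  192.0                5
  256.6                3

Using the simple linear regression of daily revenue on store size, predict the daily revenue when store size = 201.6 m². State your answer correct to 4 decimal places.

n = 8, Σx = 1462.6, Σy = 39, Σxy = 7081.8, Σx² = 290864.84
Sxx = Σx² − (Σx)²/n = 290864.84 − 267399.845 = 23464.995
Sxy = Σxy − (Σx)(Σy)/n = 7081.8 − 7130.175 = -48.375
b = Sxy/Sxx = -48.375/23464.995 = -0.002062
a = ȳ − b·x̄ = 4.875 − (-0.002062)·182.825 = 5.251909
ŷ(201.6) = a + b·201.6 = 5.251909 + (-0.002062)·201.6 = 4.836294

4.8363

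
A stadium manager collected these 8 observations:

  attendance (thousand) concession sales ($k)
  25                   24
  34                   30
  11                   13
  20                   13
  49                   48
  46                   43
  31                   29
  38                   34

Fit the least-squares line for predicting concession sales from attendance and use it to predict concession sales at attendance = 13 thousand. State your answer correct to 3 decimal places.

11.228

n = 8, Σx = 254, Σy = 234, Σxy = 8544, Σx² = 9224
Sxx = Σx² − (Σx)²/n = 9224 − 8064.5 = 1159.5
Sxy = Σxy − (Σx)(Σy)/n = 8544 − 7429.5 = 1114.5
b = Sxy/Sxx = 1114.5/1159.5 = 0.961190
a = ȳ − b·x̄ = 29.25 − 0.961190·31.75 = -1.267788
ŷ(13) = a + b·13 = -1.267788 + 0.961190·13 = 11.227684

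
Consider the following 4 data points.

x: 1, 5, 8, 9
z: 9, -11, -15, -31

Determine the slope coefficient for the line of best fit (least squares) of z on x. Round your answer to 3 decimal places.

-4.361

n = 4, Σx = 23, Σy = -48, Σxy = -445, Σx² = 171
Sxx = Σx² − (Σx)²/n = 171 − 132.25 = 38.75
Sxy = Σxy − (Σx)(Σy)/n = -445 − (-276) = -169
b = Sxy/Sxx = -169/38.75 = -4.361290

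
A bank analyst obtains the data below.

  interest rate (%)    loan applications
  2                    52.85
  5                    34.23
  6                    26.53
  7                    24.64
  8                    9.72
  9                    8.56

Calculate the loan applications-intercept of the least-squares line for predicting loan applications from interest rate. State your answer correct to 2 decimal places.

n = 6, Σx = 37, Σy = 156.53, Σxy = 763.31, Σx² = 259
Sxx = Σx² − (Σx)²/n = 259 − 228.166667 = 30.833333
Sxy = Σxy − (Σx)(Σy)/n = 763.31 − 965.268333 = -201.958333
b = Sxy/Sxx = -201.958333/30.833333 = -6.55
a = ȳ − b·x̄ = 26.088333 − (-6.55)·6.166667 = 66.48

66.48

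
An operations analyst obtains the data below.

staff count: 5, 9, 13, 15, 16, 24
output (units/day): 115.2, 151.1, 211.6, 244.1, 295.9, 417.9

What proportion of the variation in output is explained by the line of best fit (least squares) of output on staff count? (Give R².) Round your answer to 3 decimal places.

0.975

n = 6, Σx = 82, Σy = 1435.8, Σxy = 23112.2, Σx² = 1332, Σy² = 402658.84
Sxx = Σx² − (Σx)²/n = 1332 − 1120.666667 = 211.333333
Sxy = Σxy − (Σx)(Σy)/n = 23112.2 − 19622.6 = 3489.6
Syy = Σy² − (Σy)²/n = 402658.84 − 343586.94 = 59071.9
R² = Sxy²/(Sxx·Syy) = (3489.6)²/(211.333333·59071.9) = 0.975444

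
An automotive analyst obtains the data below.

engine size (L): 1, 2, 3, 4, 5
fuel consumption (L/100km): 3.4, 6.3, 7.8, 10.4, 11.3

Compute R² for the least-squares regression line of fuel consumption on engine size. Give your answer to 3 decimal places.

n = 5, Σx = 15, Σy = 39.2, Σxy = 137.5, Σx² = 55, Σy² = 347.94
Sxx = Σx² − (Σx)²/n = 55 − 45 = 10
Sxy = Σxy − (Σx)(Σy)/n = 137.5 − 117.6 = 19.9
Syy = Σy² − (Σy)²/n = 347.94 − 307.328 = 40.612
R² = Sxy²/(Sxx·Syy) = (19.9)²/(10·40.612) = 0.975106

0.975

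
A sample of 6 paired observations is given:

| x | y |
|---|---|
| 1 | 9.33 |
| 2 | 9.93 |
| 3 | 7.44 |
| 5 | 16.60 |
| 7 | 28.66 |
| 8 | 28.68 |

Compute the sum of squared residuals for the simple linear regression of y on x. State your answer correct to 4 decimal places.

52.8737

n = 6, Σx = 26, Σy = 100.64, Σxy = 564.57, Σx² = 152, Σy² = 2160.5054
Sxx = Σx² − (Σx)²/n = 152 − 112.666667 = 39.333333
Sxy = Σxy − (Σx)(Σy)/n = 564.57 − 436.106667 = 128.463333
Syy = Σy² − (Σy)²/n = 2160.5054 − 1688.068267 = 472.437133
b = Sxy/Sxx = 128.463333/39.333333 = 3.266017
SSE = Syy − b·Sxy = 472.437133 − 3.266017·128.463333 = 52.873709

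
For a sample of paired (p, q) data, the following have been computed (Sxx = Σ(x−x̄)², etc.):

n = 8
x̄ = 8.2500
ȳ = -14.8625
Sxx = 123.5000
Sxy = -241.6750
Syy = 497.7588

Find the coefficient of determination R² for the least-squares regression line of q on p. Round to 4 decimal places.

0.9501

R² = Sxy²/(Sxx·Syy) = (-241.675)²/(123.5·497.7588) = 0.950118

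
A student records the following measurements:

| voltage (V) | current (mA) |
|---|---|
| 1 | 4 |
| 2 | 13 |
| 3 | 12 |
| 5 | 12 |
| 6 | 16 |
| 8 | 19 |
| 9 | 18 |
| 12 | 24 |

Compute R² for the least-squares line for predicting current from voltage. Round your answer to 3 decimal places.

0.853

n = 8, Σx = 46, Σy = 118, Σxy = 824, Σx² = 364, Σy² = 1990
Sxx = Σx² − (Σx)²/n = 364 − 264.5 = 99.5
Sxy = Σxy − (Σx)(Σy)/n = 824 − 678.5 = 145.5
Syy = Σy² − (Σy)²/n = 1990 − 1740.5 = 249.5
R² = Sxy²/(Sxx·Syy) = (145.5)²/(99.5·249.5) = 0.852771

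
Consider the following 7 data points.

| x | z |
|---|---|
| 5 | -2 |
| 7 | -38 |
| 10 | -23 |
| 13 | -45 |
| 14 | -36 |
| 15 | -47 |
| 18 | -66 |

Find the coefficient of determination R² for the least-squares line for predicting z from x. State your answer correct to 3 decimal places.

n = 7, Σx = 82, Σy = -257, Σxy = -3488, Σx² = 1088, Σy² = 11863
Sxx = Σx² − (Σx)²/n = 1088 − 960.571429 = 127.428571
Sxy = Σxy − (Σx)(Σy)/n = -3488 − (-3010.571429) = -477.428571
Syy = Σy² − (Σy)²/n = 11863 − 9435.571429 = 2427.428571
R² = Sxy²/(Sxx·Syy) = (-477.428571)²/(127.428571·2427.428571) = 0.736891

0.737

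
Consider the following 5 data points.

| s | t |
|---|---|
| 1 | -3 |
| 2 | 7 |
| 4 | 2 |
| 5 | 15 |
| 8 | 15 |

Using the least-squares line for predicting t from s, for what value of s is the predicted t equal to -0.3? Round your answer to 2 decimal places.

n = 5, Σx = 20, Σy = 36, Σxy = 214, Σx² = 110
Sxx = Σx² − (Σx)²/n = 110 − 80 = 30
Sxy = Σxy − (Σx)(Σy)/n = 214 − 144 = 70
b = Sxy/Sxx = 70/30 = 2.333333
a = ȳ − b·x̄ = 7.2 − 2.333333·4 = -2.133333
Set a + b·x = -0.3: x = (-0.3 − (-2.133333)) / 2.333333 = 0.785714

0.79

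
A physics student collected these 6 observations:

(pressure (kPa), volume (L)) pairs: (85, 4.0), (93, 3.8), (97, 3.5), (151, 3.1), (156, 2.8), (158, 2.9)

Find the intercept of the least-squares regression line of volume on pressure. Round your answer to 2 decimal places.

5.02

n = 6, Σx = 740, Σy = 20.1, Σxy = 2396, Σx² = 97384
Sxx = Σx² − (Σx)²/n = 97384 − 91266.666667 = 6117.333333
Sxy = Σxy − (Σx)(Σy)/n = 2396 − 2479 = -83
b = Sxy/Sxx = -83/6117.333333 = -0.013568
a = ȳ − b·x̄ = 3.35 − (-0.013568)·123.333333 = 5.023387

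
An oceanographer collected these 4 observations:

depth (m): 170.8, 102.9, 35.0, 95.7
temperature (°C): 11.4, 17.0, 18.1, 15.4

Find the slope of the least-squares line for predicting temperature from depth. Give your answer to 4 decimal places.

-0.0491

n = 4, Σx = 404.4, Σy = 61.9, Σxy = 5803.7, Σx² = 50144.54
Sxx = Σx² − (Σx)²/n = 50144.54 − 40884.84 = 9259.7
Sxy = Σxy − (Σx)(Σy)/n = 5803.7 − 6258.09 = -454.39
b = Sxy/Sxx = -454.39/9259.7 = -0.049072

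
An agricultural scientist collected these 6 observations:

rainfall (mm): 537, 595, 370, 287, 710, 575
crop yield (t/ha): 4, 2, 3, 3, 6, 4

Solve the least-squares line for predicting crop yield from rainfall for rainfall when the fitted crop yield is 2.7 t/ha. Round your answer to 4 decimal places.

n = 6, Σx = 3074, Σy = 22, Σxy = 11869, Σx² = 1696388
Sxx = Σx² − (Σx)²/n = 1696388 − 1574912.666667 = 121475.333333
Sxy = Σxy − (Σx)(Σy)/n = 11869 − 11271.333333 = 597.666667
b = Sxy/Sxx = 597.666667/121475.333333 = 0.004920
a = ȳ − b·x̄ = 3.666667 − 0.004920·512.333333 = 1.145953
Set a + b·x = 2.7: x = (2.7 − 1.145953) / 0.004920 = 315.859007

315.8590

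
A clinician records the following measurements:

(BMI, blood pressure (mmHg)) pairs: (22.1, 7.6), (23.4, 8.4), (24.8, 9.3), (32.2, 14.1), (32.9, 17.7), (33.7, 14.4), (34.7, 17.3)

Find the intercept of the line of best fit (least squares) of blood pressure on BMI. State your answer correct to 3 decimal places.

n = 7, Σx = 203.8, Σy = 88.8, Σxy = 2717.1, Σx² = 6110.04
Sxx = Σx² − (Σx)²/n = 6110.04 − 5933.491429 = 176.548571
Sxy = Σxy − (Σx)(Σy)/n = 2717.1 − 2585.348571 = 131.751429
b = Sxy/Sxx = 131.751429/176.548571 = 0.746262
a = ȳ − b·x̄ = 12.685714 − 0.746262·29.114286 = -9.041161

-9.041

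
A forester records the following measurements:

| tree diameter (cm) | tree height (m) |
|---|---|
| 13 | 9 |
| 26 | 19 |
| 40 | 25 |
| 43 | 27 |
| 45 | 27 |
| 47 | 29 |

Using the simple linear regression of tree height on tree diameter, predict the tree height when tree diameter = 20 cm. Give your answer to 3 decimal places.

n = 6, Σx = 214, Σy = 136, Σxy = 5350, Σx² = 8528
Sxx = Σx² − (Σx)²/n = 8528 − 7632.666667 = 895.333333
Sxy = Σxy − (Σx)(Σy)/n = 5350 − 4850.666667 = 499.333333
b = Sxy/Sxx = 499.333333/895.333333 = 0.557707
a = ȳ − b·x̄ = 22.666667 − 0.557707·35.666667 = 2.775130
ŷ(20) = a + b·20 = 2.775130 + 0.557707·20 = 13.929263

13.929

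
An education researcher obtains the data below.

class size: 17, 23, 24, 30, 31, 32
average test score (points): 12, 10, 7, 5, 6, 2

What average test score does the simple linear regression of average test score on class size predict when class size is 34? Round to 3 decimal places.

2.552

n = 6, Σx = 157, Σy = 42, Σxy = 1002, Σx² = 4279
Sxx = Σx² − (Σx)²/n = 4279 − 4108.166667 = 170.833333
Sxy = Σxy − (Σx)(Σy)/n = 1002 − 1099 = -97
b = Sxy/Sxx = -97/170.833333 = -0.567805
a = ȳ − b·x̄ = 7 − (-0.567805)·26.166667 = 21.857561
ŷ(34) = a + b·34 = 21.857561 + (-0.567805)·34 = 2.552195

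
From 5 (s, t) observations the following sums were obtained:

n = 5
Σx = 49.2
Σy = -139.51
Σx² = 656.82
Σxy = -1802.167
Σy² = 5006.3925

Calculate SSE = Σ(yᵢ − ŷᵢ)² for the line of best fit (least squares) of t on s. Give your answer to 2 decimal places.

Sxx = Σx² − (Σx)²/n = 656.82 − 484.128 = 172.692
Sxy = Σxy − (Σx)(Σy)/n = -1802.167 − (-1372.7784) = -429.3886
Syy = Σy² − (Σy)²/n = 5006.3925 − 3892.60802 = 1113.78448
b = Sxy/Sxx = -429.3886/172.692 = -2.486442
SSE = Syy − b·Sxy = 1113.78448 − (-2.486442)·(-429.3886) = 46.134735

46.13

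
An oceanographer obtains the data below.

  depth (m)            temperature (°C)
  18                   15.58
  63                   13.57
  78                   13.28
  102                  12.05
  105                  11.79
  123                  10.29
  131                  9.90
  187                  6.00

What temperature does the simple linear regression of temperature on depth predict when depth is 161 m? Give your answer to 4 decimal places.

n = 8, Σx = 807, Σy = 92.46, Σxy = 8322.81, Σx² = 99065
Sxx = Σx² − (Σx)²/n = 99065 − 81406.125 = 17658.875
Sxy = Σxy − (Σx)(Σy)/n = 8322.81 − 9326.9025 = -1004.0925
b = Sxy/Sxx = -1004.0925/17658.875 = -0.056861
a = ȳ − b·x̄ = 11.5575 − (-0.056861)·100.875 = 17.293303
ŷ(161) = a + b·161 = 17.293303 + (-0.056861)·161 = 8.138762

8.1388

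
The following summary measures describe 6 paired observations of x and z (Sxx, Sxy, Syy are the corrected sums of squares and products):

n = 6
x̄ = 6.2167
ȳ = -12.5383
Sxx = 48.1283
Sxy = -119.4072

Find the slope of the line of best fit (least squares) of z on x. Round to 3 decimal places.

-2.481

b = Sxy/Sxx = -119.4072/48.1283 = -2.481018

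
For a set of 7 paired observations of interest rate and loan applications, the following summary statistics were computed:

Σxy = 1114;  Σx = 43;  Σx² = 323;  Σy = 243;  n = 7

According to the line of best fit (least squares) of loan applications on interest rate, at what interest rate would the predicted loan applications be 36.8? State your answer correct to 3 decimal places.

Sxx = Σx² − (Σx)²/n = 323 − 264.142857 = 58.857143
Sxy = Σxy − (Σx)(Σy)/n = 1114 − 1492.714286 = -378.714286
b = Sxy/Sxx = -378.714286/58.857143 = -6.434466
a = ȳ − b·x̄ = 34.714286 − (-6.434466)·6.142857 = 74.240291
Set a + b·x = 36.8: x = (36.8 − 74.240291) / (-6.434466) = 5.818710

5.819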